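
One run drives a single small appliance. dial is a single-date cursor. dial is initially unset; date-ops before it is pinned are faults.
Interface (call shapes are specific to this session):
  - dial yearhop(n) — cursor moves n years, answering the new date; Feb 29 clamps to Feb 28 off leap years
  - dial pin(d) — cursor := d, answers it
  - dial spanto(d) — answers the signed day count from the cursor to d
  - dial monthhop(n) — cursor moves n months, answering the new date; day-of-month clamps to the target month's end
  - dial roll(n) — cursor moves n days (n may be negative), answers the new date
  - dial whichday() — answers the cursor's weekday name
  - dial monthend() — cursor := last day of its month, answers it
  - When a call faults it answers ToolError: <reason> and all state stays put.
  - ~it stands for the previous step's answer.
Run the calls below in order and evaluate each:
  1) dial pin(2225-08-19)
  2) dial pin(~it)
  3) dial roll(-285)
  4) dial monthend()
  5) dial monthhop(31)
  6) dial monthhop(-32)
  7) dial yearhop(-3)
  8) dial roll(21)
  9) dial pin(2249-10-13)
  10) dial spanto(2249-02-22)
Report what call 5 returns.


Answer: 2227-06-30

Derivation:
Using dial pin with 2225-08-19, → 2225-08-19.
I try dial pin with ~it, which returns 2225-08-19.
Calling dial roll with -285, giving 2224-11-07.
Calling dial monthend, and observe 2224-11-30.
Using dial monthhop with 31, giving 2227-06-30.
I use dial monthhop with -32, which returns 2224-10-30.
Now I run dial yearhop with -3, which returns 2221-10-30.
I try dial roll with 21, and observe 2221-11-20.
Then dial pin with 2249-10-13, which returns 2249-10-13.
Then dial spanto with 2249-02-22, yielding -233.


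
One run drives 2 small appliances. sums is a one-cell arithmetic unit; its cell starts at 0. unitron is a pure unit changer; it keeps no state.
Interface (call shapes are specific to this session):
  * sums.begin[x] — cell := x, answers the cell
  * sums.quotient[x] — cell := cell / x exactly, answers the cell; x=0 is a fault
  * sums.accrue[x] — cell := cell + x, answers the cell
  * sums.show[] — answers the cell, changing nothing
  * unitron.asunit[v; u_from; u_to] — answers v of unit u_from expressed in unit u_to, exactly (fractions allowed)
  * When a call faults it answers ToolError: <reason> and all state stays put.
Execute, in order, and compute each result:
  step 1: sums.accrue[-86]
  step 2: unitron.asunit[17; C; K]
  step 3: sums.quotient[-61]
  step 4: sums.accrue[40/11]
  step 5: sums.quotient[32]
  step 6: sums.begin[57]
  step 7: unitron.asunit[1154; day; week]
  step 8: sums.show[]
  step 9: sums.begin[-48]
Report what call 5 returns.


>> sums.accrue(x='-86')
<< -86
>> unitron.asunit(v='17', u_from='C', u_to='K')
<< 5803/20
>> sums.quotient(x='-61')
<< 86/61
>> sums.accrue(x='40/11')
<< 3386/671
>> sums.quotient(x='32')
<< 1693/10736
>> sums.begin(x='57')
<< 57
>> unitron.asunit(v='1154', u_from='day', u_to='week')
<< 1154/7
>> sums.show()
<< 57
>> sums.begin(x='-48')
<< -48

Answer: 1693/10736


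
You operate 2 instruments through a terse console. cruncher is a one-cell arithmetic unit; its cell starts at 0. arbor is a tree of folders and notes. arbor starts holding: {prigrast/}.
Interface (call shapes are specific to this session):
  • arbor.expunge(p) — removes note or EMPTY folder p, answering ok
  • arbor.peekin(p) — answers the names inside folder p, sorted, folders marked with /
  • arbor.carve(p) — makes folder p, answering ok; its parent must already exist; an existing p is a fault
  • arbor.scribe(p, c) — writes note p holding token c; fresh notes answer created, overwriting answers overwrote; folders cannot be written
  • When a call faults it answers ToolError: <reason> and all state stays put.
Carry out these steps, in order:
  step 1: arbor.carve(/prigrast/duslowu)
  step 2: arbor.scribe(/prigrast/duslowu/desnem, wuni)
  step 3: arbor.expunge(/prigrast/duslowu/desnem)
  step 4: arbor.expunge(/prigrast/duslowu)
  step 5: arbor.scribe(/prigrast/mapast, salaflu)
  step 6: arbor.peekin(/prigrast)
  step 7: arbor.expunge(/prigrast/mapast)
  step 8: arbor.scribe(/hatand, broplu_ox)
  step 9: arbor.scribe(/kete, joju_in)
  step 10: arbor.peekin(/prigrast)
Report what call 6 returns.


Answer: [mapast]

Derivation:
$ arbor.carve p: /prigrast/duslowu
  ok
$ arbor.scribe p: /prigrast/duslowu/desnem c: wuni
  created
$ arbor.expunge p: /prigrast/duslowu/desnem
  ok
$ arbor.expunge p: /prigrast/duslowu
  ok
$ arbor.scribe p: /prigrast/mapast c: salaflu
  created
$ arbor.peekin p: /prigrast
  [mapast]
$ arbor.expunge p: /prigrast/mapast
  ok
$ arbor.scribe p: /hatand c: broplu_ox
  created
$ arbor.scribe p: /kete c: joju_in
  created
$ arbor.peekin p: /prigrast
  []


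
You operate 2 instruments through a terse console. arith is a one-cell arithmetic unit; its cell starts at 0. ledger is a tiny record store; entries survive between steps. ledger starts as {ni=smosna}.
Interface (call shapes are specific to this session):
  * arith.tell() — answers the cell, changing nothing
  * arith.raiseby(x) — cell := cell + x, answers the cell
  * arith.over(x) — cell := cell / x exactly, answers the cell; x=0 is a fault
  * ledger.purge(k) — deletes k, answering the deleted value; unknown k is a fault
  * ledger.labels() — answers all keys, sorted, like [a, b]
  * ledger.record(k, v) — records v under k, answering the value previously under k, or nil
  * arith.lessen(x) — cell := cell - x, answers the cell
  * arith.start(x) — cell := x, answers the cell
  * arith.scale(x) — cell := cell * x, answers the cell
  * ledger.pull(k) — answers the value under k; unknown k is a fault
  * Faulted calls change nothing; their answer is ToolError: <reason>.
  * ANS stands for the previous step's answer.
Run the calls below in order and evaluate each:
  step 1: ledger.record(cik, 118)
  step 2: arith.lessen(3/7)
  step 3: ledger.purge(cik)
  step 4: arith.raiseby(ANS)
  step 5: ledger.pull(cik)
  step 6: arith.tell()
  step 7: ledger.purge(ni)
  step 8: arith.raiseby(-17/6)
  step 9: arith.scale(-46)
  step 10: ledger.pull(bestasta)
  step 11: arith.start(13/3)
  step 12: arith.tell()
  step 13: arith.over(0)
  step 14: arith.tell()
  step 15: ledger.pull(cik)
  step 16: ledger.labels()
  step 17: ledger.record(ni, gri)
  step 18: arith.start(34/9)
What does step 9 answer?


Answer: -110837/21

Derivation:
# ledger.record(k→cik, v→118) == nil
# arith.lessen(x→3/7) == -3/7
# ledger.purge(k→cik) == 118
# arith.raiseby(x→ANS) == 823/7
# ledger.pull(k→cik) == ToolError: no such key cik
# arith.tell() == 823/7
# ledger.purge(k→ni) == smosna
# arith.raiseby(x→-17/6) == 4819/42
# arith.scale(x→-46) == -110837/21
# ledger.pull(k→bestasta) == ToolError: no such key bestasta
# arith.start(x→13/3) == 13/3
# arith.tell() == 13/3
# arith.over(x→0) == ToolError: division by zero
# arith.tell() == 13/3
# ledger.pull(k→cik) == ToolError: no such key cik
# ledger.labels() == []
# ledger.record(k→ni, v→gri) == nil
# arith.start(x→34/9) == 34/9


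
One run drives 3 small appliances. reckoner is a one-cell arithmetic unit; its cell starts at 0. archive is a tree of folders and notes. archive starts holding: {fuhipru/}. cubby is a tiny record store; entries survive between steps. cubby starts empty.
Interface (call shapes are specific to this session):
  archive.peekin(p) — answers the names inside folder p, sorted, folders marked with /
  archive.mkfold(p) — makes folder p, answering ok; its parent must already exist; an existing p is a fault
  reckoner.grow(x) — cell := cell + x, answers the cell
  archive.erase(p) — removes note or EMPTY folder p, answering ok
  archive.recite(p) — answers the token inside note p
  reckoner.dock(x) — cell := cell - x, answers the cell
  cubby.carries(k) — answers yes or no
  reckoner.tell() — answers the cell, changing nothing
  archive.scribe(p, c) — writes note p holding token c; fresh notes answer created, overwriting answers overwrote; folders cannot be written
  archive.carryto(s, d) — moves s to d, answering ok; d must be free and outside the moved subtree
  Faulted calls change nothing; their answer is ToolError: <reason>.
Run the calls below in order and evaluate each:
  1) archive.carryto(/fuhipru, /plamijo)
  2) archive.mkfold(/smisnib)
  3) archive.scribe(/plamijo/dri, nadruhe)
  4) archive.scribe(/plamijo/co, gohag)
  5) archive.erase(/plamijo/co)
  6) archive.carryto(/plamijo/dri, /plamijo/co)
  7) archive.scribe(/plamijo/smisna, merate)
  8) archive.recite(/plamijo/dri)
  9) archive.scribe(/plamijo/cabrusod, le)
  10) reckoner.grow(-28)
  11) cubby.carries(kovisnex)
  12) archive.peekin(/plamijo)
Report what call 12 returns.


I use archive.carryto(s: /fuhipru, d: /plamijo), and see ok.
Now I run archive.mkfold(p: /smisnib), → ok.
I try archive.scribe(p: /plamijo/dri, c: nadruhe), and get created.
Now I run archive.scribe(p: /plamijo/co, c: gohag), and observe created.
I run archive.erase(p: /plamijo/co), which returns ok.
Now I run archive.carryto(s: /plamijo/dri, d: /plamijo/co), → ok.
I use archive.scribe(p: /plamijo/smisna, c: merate), giving created.
I try archive.recite(p: /plamijo/dri), which returns ToolError: not found.
I call archive.scribe(p: /plamijo/cabrusod, c: le), and see created.
Calling reckoner.grow(x: -28): -28.
I use cubby.carries(k: kovisnex), giving no.
Then archive.peekin(p: /plamijo), → [cabrusod, co, smisna].

Answer: [cabrusod, co, smisna]


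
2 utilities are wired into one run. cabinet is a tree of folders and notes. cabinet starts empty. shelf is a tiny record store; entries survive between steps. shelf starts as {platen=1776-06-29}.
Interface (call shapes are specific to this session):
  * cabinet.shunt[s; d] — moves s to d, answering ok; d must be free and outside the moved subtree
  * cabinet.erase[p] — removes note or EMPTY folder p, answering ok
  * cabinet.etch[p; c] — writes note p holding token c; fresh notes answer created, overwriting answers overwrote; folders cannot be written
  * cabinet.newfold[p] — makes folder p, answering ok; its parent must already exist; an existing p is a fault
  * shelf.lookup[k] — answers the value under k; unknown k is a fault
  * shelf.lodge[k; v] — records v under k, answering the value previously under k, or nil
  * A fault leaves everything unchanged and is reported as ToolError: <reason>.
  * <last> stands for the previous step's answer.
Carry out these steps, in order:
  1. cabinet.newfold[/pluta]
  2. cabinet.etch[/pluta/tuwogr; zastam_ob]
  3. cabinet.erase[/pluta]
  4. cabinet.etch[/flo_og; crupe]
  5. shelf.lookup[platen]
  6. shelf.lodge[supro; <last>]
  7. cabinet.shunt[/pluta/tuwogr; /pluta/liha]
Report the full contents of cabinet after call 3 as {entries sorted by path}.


Answer: {pluta/, pluta/tuwogr=zastam_ob}

Derivation:
$ cabinet.newfold p='/pluta'
[out] ok
$ cabinet.etch p='/pluta/tuwogr' c='zastam_ob'
[out] created
$ cabinet.erase p='/pluta'
[out] ToolError: not empty
$ cabinet.etch p='/flo_og' c='crupe'
[out] created
$ shelf.lookup k='platen'
[out] 1776-06-29
$ shelf.lodge k='supro' v='<last>'
[out] nil
$ cabinet.shunt s='/pluta/tuwogr' d='/pluta/liha'
[out] ok


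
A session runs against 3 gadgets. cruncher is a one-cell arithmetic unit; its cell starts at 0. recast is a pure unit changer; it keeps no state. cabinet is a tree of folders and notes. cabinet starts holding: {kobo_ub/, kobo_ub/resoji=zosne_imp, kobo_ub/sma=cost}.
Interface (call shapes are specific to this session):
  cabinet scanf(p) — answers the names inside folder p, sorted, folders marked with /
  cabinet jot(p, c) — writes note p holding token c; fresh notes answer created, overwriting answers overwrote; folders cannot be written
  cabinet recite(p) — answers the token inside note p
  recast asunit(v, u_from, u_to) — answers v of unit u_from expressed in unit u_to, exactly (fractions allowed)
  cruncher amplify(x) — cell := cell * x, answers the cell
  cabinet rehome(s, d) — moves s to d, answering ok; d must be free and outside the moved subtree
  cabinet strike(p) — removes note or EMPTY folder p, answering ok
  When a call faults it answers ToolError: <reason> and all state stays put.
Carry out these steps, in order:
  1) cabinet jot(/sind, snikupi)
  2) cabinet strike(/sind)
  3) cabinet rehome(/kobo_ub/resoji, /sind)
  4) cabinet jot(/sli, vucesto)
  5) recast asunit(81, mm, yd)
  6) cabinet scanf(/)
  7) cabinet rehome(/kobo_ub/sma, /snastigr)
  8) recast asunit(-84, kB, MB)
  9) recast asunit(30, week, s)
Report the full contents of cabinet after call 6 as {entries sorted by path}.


% cabinet jot p=/sind c=snikupi
= created
% cabinet strike p=/sind
= ok
% cabinet rehome s=/kobo_ub/resoji d=/sind
= ok
% cabinet jot p=/sli c=vucesto
= created
% recast asunit v=81 u_from=mm u_to=yd
= 45/508
% cabinet scanf p=/
= [kobo_ub/, sind, sli]
% cabinet rehome s=/kobo_ub/sma d=/snastigr
= ok
% recast asunit v=-84 u_from=kB u_to=MB
= -21/250
% recast asunit v=30 u_from=week u_to=s
= 18144000

Answer: {kobo_ub/, kobo_ub/sma=cost, sind=zosne_imp, sli=vucesto}


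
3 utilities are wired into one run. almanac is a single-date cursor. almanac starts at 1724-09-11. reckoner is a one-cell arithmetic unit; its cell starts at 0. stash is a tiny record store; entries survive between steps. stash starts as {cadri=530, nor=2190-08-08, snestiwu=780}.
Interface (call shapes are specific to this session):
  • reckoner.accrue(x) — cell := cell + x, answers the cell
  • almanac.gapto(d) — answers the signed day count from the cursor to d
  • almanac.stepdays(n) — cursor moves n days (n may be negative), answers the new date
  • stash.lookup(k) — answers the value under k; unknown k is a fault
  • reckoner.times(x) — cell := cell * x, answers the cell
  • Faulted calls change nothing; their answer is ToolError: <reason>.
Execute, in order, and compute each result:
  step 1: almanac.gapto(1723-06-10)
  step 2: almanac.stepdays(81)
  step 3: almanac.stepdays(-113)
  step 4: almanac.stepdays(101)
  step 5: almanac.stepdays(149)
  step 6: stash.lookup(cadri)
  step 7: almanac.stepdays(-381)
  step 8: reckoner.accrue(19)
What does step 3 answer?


Answer: 1724-08-10

Derivation:
→ gapto(1723-06-10)
← -459
→ stepdays(81)
← 1724-12-01
→ stepdays(-113)
← 1724-08-10
→ stepdays(101)
← 1724-11-19
→ stepdays(149)
← 1725-04-17
→ lookup(cadri)
← 530
→ stepdays(-381)
← 1724-04-01
→ accrue(19)
← 19


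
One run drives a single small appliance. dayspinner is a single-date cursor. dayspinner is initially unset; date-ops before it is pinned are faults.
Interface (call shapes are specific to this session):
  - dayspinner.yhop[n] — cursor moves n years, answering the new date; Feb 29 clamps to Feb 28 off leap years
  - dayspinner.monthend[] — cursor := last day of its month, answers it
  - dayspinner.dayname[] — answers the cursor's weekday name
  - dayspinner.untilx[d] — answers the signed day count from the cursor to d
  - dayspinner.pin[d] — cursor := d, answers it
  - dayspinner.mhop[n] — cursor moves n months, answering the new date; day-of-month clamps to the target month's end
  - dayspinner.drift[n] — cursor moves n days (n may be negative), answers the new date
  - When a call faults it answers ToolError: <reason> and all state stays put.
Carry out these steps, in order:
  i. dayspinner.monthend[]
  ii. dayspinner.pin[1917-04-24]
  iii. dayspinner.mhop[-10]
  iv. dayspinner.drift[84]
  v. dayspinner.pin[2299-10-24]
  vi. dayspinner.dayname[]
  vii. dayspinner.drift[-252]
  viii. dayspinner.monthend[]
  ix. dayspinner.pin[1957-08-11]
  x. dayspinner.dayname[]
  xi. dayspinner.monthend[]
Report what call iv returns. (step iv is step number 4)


Answer: 1916-09-16

Derivation:
Next I call dayspinner.monthend(), and observe ToolError: no date set.
Using dayspinner.pin(d→1917-04-24), and see 1917-04-24.
Invoking dayspinner.mhop(n→-10), — result: 1916-06-24.
Calling dayspinner.drift(n→84): 1916-09-16.
Next I call dayspinner.pin(d→2299-10-24), — result: 2299-10-24.
I call dayspinner.dayname(), and observe Tuesday.
Next I call dayspinner.drift(n→-252), — result: 2299-02-14.
I try dayspinner.monthend: 2299-02-28.
Invoking dayspinner.pin(d→1957-08-11), and see 1957-08-11.
I run dayspinner.dayname: Sunday.
I use dayspinner.monthend(), which returns 1957-08-31.


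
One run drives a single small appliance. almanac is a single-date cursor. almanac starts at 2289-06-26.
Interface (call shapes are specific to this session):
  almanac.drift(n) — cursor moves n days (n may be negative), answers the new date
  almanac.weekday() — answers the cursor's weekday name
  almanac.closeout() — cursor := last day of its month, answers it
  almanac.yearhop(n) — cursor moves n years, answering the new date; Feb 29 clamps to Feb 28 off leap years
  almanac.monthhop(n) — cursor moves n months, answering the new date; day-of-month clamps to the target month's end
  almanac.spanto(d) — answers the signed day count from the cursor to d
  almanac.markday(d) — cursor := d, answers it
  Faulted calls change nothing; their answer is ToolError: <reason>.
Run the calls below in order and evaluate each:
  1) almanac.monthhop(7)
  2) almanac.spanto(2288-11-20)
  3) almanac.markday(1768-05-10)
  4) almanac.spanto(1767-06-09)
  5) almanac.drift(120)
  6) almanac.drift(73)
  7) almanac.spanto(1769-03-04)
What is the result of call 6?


Act: monthhop[7]
Obs: 2290-01-26
Act: spanto[2288-11-20]
Obs: -432
Act: markday[1768-05-10]
Obs: 1768-05-10
Act: spanto[1767-06-09]
Obs: -336
Act: drift[120]
Obs: 1768-09-07
Act: drift[73]
Obs: 1768-11-19
Act: spanto[1769-03-04]
Obs: 105

Answer: 1768-11-19


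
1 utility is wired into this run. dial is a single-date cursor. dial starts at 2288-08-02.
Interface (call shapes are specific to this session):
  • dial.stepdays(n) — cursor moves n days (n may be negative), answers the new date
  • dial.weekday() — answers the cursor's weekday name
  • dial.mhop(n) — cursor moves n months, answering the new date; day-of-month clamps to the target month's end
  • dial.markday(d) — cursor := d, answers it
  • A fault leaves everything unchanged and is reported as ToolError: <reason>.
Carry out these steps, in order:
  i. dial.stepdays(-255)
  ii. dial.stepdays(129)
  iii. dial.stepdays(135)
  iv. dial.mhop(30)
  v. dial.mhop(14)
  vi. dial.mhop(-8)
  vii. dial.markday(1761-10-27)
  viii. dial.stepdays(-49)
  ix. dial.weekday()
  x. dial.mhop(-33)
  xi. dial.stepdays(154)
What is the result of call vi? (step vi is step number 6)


Answer: 2291-08-11

Derivation:
Then dial.stepdays using n: -255, and observe 2287-11-21.
Now I run dial.stepdays using n: 129, giving 2288-03-29.
I call dial.stepdays using n: 135, which returns 2288-08-11.
Now I run dial.mhop using n: 30, which returns 2291-02-11.
I call dial.mhop using n: 14, and observe 2292-04-11.
Invoking dial.mhop using n: -8, and get 2291-08-11.
Using dial.markday using d: 1761-10-27, and get 1761-10-27.
Next I call dial.stepdays using n: -49, → 1761-09-08.
Invoking dial.weekday, — result: Tuesday.
Using dial.mhop using n: -33, — result: 1758-12-08.
I use dial.stepdays using n: 154, and observe 1759-05-11.


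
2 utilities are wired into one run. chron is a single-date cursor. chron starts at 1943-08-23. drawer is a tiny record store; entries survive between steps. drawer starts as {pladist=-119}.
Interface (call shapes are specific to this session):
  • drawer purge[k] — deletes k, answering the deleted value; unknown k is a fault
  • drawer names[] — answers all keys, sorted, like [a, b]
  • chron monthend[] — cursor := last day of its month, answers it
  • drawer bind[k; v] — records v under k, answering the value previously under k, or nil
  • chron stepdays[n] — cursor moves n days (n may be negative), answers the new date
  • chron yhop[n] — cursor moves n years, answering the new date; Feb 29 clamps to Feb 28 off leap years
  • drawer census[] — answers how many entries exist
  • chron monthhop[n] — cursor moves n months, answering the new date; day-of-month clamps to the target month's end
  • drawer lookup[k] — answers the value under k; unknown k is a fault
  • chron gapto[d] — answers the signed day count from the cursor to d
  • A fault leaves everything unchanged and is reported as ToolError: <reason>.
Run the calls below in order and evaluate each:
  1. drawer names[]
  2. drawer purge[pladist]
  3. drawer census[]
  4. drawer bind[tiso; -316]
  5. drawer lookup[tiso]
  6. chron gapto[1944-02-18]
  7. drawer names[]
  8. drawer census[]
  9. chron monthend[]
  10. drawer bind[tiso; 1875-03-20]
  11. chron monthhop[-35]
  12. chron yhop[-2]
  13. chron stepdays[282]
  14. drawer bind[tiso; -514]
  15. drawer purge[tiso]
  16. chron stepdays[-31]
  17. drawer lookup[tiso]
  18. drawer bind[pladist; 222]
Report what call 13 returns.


[in] drawer names
= [pladist]
[in] drawer purge k='pladist'
= -119
[in] drawer census
= 0
[in] drawer bind k='tiso' v='-316'
= nil
[in] drawer lookup k='tiso'
= -316
[in] chron gapto d='1944-02-18'
= 179
[in] drawer names
= [tiso]
[in] drawer census
= 1
[in] chron monthend
= 1943-08-31
[in] drawer bind k='tiso' v='1875-03-20'
= -316
[in] chron monthhop n='-35'
= 1940-09-30
[in] chron yhop n='-2'
= 1938-09-30
[in] chron stepdays n='282'
= 1939-07-09
[in] drawer bind k='tiso' v='-514'
= 1875-03-20
[in] drawer purge k='tiso'
= -514
[in] chron stepdays n='-31'
= 1939-06-08
[in] drawer lookup k='tiso'
= ToolError: no such key tiso
[in] drawer bind k='pladist' v='222'
= nil

Answer: 1939-07-09


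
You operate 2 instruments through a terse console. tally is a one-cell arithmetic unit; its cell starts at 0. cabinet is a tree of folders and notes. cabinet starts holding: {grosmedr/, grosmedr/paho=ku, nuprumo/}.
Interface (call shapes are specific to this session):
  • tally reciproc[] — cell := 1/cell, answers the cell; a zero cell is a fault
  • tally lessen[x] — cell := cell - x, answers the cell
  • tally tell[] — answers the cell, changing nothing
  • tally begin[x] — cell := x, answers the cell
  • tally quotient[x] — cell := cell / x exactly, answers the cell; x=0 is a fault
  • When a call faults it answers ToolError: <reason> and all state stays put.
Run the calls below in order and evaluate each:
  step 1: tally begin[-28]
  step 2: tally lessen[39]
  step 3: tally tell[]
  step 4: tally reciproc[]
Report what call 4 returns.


CALL tally begin[x=-28]
RET  -28
CALL tally lessen[x=39]
RET  -67
CALL tally tell[]
RET  -67
CALL tally reciproc[]
RET  -1/67

Answer: -1/67


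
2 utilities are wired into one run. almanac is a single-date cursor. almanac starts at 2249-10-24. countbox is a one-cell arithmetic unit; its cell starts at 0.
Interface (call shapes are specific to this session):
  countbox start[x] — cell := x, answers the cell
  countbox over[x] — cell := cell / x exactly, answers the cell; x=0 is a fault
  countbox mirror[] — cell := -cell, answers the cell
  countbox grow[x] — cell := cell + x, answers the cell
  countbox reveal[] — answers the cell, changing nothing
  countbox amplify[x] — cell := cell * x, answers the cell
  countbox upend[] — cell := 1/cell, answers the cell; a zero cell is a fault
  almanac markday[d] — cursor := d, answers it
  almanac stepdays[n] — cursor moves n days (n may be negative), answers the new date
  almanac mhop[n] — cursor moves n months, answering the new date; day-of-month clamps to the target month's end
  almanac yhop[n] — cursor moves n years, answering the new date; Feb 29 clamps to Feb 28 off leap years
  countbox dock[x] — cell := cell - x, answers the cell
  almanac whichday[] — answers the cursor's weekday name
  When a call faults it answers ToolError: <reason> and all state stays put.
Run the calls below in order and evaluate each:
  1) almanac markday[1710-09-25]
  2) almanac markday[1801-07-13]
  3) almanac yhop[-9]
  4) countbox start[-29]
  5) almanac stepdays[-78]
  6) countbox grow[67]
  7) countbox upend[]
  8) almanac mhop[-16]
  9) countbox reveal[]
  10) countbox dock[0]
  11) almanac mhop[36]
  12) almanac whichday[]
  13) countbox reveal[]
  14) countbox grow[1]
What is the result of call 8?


! almanac markday(d='1710-09-25') => 1710-09-25
! almanac markday(d='1801-07-13') => 1801-07-13
! almanac yhop(n='-9') => 1792-07-13
! countbox start(x='-29') => -29
! almanac stepdays(n='-78') => 1792-04-26
! countbox grow(x='67') => 38
! countbox upend() => 1/38
! almanac mhop(n='-16') => 1790-12-26
! countbox reveal() => 1/38
! countbox dock(x='0') => 1/38
! almanac mhop(n='36') => 1793-12-26
! almanac whichday() => Thursday
! countbox reveal() => 1/38
! countbox grow(x='1') => 39/38

Answer: 1790-12-26


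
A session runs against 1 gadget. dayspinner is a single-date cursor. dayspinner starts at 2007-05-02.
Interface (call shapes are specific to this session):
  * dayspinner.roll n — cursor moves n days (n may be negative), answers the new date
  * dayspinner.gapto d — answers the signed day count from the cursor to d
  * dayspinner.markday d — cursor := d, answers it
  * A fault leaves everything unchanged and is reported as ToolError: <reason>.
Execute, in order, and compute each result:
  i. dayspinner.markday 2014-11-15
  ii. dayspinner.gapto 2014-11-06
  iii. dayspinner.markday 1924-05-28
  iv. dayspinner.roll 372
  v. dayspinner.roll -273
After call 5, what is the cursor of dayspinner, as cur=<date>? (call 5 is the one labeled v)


Act: dayspinner.markday[d=2014-11-15]
Obs: 2014-11-15
Act: dayspinner.gapto[d=2014-11-06]
Obs: -9
Act: dayspinner.markday[d=1924-05-28]
Obs: 1924-05-28
Act: dayspinner.roll[n=372]
Obs: 1925-06-04
Act: dayspinner.roll[n=-273]
Obs: 1924-09-04

Answer: cur=1924-09-04


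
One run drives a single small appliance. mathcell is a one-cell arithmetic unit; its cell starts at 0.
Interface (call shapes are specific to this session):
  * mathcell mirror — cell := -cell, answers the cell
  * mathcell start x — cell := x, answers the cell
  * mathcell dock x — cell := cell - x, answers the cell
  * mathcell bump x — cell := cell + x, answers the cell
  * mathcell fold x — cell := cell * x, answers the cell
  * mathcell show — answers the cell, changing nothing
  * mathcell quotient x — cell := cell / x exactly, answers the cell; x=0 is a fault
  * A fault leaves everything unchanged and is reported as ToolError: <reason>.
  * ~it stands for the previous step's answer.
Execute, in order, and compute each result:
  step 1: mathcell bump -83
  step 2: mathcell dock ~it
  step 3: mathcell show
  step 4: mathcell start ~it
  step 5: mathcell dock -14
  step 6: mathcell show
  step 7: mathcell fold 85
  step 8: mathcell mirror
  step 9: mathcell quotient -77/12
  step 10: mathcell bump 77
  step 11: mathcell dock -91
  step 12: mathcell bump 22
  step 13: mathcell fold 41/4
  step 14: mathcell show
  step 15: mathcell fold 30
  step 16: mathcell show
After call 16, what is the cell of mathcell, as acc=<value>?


;; mathcell bump(-83) : -83
;; mathcell dock(~it) : 0
;; mathcell show() : 0
;; mathcell start(~it) : 0
;; mathcell dock(-14) : 14
;; mathcell show() : 14
;; mathcell fold(85) : 1190
;; mathcell mirror() : -1190
;; mathcell quotient(-77/12) : 2040/11
;; mathcell bump(77) : 2887/11
;; mathcell dock(-91) : 3888/11
;; mathcell bump(22) : 4130/11
;; mathcell fold(41/4) : 84665/22
;; mathcell show() : 84665/22
;; mathcell fold(30) : 1269975/11
;; mathcell show() : 1269975/11

Answer: acc=1269975/11


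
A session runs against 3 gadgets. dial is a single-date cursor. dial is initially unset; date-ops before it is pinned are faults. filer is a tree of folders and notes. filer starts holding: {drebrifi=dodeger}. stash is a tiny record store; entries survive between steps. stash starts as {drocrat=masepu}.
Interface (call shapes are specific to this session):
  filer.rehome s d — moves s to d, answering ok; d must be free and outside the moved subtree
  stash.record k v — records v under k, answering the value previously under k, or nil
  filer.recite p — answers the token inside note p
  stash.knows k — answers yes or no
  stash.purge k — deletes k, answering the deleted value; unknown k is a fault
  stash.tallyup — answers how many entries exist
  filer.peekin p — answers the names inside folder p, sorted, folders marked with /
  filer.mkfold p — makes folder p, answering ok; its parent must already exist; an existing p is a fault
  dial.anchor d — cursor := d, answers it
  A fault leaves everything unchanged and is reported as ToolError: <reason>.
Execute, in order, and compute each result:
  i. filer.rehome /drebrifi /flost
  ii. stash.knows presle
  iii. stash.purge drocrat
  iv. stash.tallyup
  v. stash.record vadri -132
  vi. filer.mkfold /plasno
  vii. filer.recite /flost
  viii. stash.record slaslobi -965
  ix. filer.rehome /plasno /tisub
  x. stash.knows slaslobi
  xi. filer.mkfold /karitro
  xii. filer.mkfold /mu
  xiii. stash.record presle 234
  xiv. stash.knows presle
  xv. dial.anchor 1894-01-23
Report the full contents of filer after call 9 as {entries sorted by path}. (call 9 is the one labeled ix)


Answer: {flost=dodeger, tisub/}

Derivation:
# filer.rehome(s→/drebrifi, d→/flost) -> ok
# stash.knows(k→presle) -> no
# stash.purge(k→drocrat) -> masepu
# stash.tallyup() -> 0
# stash.record(k→vadri, v→-132) -> nil
# filer.mkfold(p→/plasno) -> ok
# filer.recite(p→/flost) -> dodeger
# stash.record(k→slaslobi, v→-965) -> nil
# filer.rehome(s→/plasno, d→/tisub) -> ok
# stash.knows(k→slaslobi) -> yes
# filer.mkfold(p→/karitro) -> ok
# filer.mkfold(p→/mu) -> ok
# stash.record(k→presle, v→234) -> nil
# stash.knows(k→presle) -> yes
# dial.anchor(d→1894-01-23) -> 1894-01-23


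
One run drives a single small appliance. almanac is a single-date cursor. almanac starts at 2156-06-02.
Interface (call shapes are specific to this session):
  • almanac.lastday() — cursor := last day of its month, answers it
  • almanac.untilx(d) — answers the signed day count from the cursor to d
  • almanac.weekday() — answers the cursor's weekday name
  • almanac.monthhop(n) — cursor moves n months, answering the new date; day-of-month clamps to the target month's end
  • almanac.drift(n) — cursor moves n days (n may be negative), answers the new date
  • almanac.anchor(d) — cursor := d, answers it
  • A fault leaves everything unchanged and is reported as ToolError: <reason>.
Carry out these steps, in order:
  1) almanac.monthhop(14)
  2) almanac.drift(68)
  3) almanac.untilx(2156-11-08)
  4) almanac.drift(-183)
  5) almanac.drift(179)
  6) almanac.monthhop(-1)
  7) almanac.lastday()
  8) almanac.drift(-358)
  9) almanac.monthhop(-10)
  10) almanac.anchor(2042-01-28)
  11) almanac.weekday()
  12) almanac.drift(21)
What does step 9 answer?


> almanac.monthhop n→14
= 2157-08-02
> almanac.drift n→68
= 2157-10-09
> almanac.untilx d→2156-11-08
= -335
> almanac.drift n→-183
= 2157-04-09
> almanac.drift n→179
= 2157-10-05
> almanac.monthhop n→-1
= 2157-09-05
> almanac.lastday
= 2157-09-30
> almanac.drift n→-358
= 2156-10-07
> almanac.monthhop n→-10
= 2155-12-07
> almanac.anchor d→2042-01-28
= 2042-01-28
> almanac.weekday
= Tuesday
> almanac.drift n→21
= 2042-02-18

Answer: 2155-12-07


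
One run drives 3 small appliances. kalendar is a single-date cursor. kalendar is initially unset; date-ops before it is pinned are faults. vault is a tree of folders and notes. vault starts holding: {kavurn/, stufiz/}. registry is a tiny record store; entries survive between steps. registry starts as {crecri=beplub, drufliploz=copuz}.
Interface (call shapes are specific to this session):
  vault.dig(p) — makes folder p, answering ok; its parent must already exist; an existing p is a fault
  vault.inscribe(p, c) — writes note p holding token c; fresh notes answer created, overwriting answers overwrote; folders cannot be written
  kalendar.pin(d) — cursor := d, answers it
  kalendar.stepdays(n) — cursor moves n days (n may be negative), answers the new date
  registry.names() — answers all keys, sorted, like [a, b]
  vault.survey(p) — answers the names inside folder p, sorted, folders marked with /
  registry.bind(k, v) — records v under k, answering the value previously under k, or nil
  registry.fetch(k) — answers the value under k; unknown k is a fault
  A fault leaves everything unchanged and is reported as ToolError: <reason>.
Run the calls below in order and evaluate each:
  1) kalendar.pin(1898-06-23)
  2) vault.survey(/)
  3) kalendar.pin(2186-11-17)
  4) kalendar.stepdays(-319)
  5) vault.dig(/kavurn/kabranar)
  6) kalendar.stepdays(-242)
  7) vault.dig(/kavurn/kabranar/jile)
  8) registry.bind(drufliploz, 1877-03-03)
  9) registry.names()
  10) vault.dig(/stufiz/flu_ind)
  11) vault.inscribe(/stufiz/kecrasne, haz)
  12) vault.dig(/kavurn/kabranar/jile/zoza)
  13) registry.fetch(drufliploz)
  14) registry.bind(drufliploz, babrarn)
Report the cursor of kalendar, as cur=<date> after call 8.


I call pin(d→1898-06-23), → 1898-06-23.
I invoke survey(p→/), yielding [kavurn/, stufiz/].
Using pin(d→2186-11-17), — result: 2186-11-17.
Using stepdays(n→-319), and see 2186-01-02.
Invoking dig(p→/kavurn/kabranar), and observe ok.
Using stepdays(n→-242), giving 2185-05-05.
Invoking dig(p→/kavurn/kabranar/jile), → ok.
Now I run bind(k→drufliploz, v→1877-03-03), giving copuz.
I run names, and get [crecri, drufliploz].
Invoking dig(p→/stufiz/flu_ind), and get ok.
I run inscribe(p→/stufiz/kecrasne, c→haz): created.
Now I run dig(p→/kavurn/kabranar/jile/zoza), and observe ok.
I try fetch(k→drufliploz), which returns 1877-03-03.
Using bind(k→drufliploz, v→babrarn), and see 1877-03-03.

Answer: cur=2185-05-05


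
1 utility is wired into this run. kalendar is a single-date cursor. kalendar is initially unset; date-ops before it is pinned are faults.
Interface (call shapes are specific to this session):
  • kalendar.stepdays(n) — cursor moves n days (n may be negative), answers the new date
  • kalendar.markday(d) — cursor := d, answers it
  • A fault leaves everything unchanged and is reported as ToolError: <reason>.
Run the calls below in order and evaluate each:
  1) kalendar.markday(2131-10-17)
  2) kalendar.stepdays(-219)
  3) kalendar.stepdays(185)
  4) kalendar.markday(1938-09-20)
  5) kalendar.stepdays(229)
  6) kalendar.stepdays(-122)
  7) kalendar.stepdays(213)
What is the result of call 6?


Answer: 1939-01-05

Derivation:
→ kalendar.markday(d='2131-10-17')
← 2131-10-17
→ kalendar.stepdays(n='-219')
← 2131-03-12
→ kalendar.stepdays(n='185')
← 2131-09-13
→ kalendar.markday(d='1938-09-20')
← 1938-09-20
→ kalendar.stepdays(n='229')
← 1939-05-07
→ kalendar.stepdays(n='-122')
← 1939-01-05
→ kalendar.stepdays(n='213')
← 1939-08-06


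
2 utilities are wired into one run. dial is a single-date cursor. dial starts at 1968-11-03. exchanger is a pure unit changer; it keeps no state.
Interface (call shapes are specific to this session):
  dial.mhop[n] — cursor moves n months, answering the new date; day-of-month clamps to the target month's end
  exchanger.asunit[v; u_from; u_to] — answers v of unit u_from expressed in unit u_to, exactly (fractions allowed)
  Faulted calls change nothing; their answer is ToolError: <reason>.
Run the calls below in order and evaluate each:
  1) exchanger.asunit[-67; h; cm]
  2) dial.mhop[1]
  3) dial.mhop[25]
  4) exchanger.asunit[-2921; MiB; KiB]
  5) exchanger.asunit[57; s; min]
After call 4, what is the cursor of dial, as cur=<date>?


-> exchanger.asunit(v: -67, u_from: h, u_to: cm)
<- ToolError: incompatible units
-> dial.mhop(n: 1)
<- 1968-12-03
-> dial.mhop(n: 25)
<- 1971-01-03
-> exchanger.asunit(v: -2921, u_from: MiB, u_to: KiB)
<- -2991104
-> exchanger.asunit(v: 57, u_from: s, u_to: min)
<- 19/20

Answer: cur=1971-01-03


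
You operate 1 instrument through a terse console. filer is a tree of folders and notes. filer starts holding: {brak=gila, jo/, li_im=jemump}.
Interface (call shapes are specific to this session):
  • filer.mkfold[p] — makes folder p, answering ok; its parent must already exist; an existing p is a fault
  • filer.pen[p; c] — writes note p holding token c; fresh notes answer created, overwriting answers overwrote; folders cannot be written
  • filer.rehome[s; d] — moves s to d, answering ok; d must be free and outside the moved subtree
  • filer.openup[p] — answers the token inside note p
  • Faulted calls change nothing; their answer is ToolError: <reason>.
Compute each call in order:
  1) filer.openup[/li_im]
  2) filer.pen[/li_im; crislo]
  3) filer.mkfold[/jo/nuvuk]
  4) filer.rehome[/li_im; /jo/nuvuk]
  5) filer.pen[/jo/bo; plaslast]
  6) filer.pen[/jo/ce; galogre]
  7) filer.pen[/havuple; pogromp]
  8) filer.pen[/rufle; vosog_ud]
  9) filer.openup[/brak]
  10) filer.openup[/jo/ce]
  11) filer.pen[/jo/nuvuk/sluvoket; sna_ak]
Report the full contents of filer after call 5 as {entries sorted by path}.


Answer: {brak=gila, jo/, jo/bo=plaslast, jo/nuvuk/, li_im=crislo}

Derivation:
>>> filer.openup p=/li_im
[out] jemump
>>> filer.pen p=/li_im c=crislo
[out] overwrote
>>> filer.mkfold p=/jo/nuvuk
[out] ok
>>> filer.rehome s=/li_im d=/jo/nuvuk
[out] ToolError: exists
>>> filer.pen p=/jo/bo c=plaslast
[out] created
>>> filer.pen p=/jo/ce c=galogre
[out] created
>>> filer.pen p=/havuple c=pogromp
[out] created
>>> filer.pen p=/rufle c=vosog_ud
[out] created
>>> filer.openup p=/brak
[out] gila
>>> filer.openup p=/jo/ce
[out] galogre
>>> filer.pen p=/jo/nuvuk/sluvoket c=sna_ak
[out] created


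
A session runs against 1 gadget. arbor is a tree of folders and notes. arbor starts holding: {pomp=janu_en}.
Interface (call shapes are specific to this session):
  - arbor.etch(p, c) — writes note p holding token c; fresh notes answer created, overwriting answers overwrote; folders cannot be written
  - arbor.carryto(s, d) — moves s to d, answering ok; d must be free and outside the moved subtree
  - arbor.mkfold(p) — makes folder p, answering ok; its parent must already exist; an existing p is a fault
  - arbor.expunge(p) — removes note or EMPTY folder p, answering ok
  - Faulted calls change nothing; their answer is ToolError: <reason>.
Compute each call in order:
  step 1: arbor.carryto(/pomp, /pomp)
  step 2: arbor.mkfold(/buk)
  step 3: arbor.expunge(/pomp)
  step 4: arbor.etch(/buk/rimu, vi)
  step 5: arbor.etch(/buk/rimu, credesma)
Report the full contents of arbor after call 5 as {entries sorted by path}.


Answer: {buk/, buk/rimu=credesma}

Derivation:
Do: carryto[s→/pomp; d→/pomp]
See: ToolError: exists
Do: mkfold[p→/buk]
See: ok
Do: expunge[p→/pomp]
See: ok
Do: etch[p→/buk/rimu; c→vi]
See: created
Do: etch[p→/buk/rimu; c→credesma]
See: overwrote


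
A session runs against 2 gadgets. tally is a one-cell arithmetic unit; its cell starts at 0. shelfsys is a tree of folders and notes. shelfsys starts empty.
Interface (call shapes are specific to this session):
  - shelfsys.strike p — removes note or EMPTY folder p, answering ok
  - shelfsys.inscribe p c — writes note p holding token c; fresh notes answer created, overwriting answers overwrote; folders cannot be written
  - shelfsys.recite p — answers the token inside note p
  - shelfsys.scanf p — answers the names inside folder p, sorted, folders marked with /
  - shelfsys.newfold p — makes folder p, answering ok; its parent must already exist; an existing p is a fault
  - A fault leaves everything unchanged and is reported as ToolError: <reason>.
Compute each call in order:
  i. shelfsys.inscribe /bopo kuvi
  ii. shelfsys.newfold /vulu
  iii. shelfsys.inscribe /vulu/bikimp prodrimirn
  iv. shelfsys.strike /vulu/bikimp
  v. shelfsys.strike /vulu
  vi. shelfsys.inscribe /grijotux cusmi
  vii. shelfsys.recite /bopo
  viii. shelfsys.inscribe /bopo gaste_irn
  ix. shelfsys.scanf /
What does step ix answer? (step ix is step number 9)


>> inscribe(/bopo, kuvi)
<< created
>> newfold(/vulu)
<< ok
>> inscribe(/vulu/bikimp, prodrimirn)
<< created
>> strike(/vulu/bikimp)
<< ok
>> strike(/vulu)
<< ok
>> inscribe(/grijotux, cusmi)
<< created
>> recite(/bopo)
<< kuvi
>> inscribe(/bopo, gaste_irn)
<< overwrote
>> scanf(/)
<< [bopo, grijotux]

Answer: [bopo, grijotux]
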